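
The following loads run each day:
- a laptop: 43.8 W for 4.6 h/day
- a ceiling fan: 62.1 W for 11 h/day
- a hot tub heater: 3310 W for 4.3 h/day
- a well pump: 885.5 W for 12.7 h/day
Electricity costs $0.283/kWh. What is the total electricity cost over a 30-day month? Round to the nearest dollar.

laptop: 43.8 W × 4.6 h × 30 d = 6,044 Wh = 6.044 kWh
ceiling fan: 62.1 W × 11 h × 30 d = 20,493 Wh = 20.49 kWh
hot tub heater: 3310 W × 4.3 h × 30 d = 426,990 Wh = 427 kWh
well pump: 885.5 W × 12.7 h × 30 d = 337,375 Wh = 337.4 kWh
Total energy = 6.044 + 20.49 + 427 + 337.4 = 790.9 kWh
Cost = 790.9 kWh × $0.283 = $223.83 ≈ $224

$224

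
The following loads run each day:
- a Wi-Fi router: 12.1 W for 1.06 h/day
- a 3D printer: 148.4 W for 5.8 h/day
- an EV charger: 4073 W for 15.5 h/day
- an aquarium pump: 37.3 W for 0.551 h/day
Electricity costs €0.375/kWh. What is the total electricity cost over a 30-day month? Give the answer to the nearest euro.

Wi-Fi router: 12.1 W × 1.06 h × 30 d = 385 Wh = 0.3848 kWh
3D printer: 148.4 W × 5.8 h × 30 d = 25,822 Wh = 25.82 kWh
EV charger: 4073 W × 15.5 h × 30 d = 1,893,945 Wh = 1,894 kWh
aquarium pump: 37.3 W × 0.551 h × 30 d = 617 Wh = 0.6166 kWh
Total energy = 0.3848 + 25.82 + 1,894 + 0.6166 = 1,921 kWh
Cost = 1,921 kWh × €0.375 = €720.29 ≈ €720

€720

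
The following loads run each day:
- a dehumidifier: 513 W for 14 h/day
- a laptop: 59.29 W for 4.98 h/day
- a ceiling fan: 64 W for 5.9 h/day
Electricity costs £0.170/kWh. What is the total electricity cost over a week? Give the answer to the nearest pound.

dehumidifier: 513 W × 14 h × 7 d = 50,274 Wh = 50.27 kWh
laptop: 59.29 W × 4.98 h × 7 d = 2,067 Wh = 2.067 kWh
ceiling fan: 64 W × 5.9 h × 7 d = 2,643 Wh = 2.643 kWh
Total energy = 50.27 + 2.067 + 2.643 = 54.98 kWh
Cost = 54.98 kWh × £0.170 = £9.35 ≈ £9

£9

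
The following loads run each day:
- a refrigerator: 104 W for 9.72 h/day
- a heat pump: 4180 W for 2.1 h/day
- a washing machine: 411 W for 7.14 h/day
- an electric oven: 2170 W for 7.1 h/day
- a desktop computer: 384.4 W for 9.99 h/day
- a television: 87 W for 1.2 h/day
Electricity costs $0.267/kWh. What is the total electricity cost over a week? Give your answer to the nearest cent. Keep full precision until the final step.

$59.95

refrigerator: 104 W × 9.72 h × 7 d = 7,076 Wh = 7.076 kWh
heat pump: 4180 W × 2.1 h × 7 d = 61,446 Wh = 61.45 kWh
washing machine: 411 W × 7.14 h × 7 d = 20,542 Wh = 20.54 kWh
electric oven: 2170 W × 7.1 h × 7 d = 107,849 Wh = 107.8 kWh
desktop computer: 384.4 W × 9.99 h × 7 d = 26,881 Wh = 26.88 kWh
television: 87 W × 1.2 h × 7 d = 731 Wh = 0.7308 kWh
Total energy = 7.076 + 61.45 + 20.54 + 107.8 + 26.88 + 0.7308 = 224.5 kWh
Cost = 224.5 kWh × $0.267 = $59.95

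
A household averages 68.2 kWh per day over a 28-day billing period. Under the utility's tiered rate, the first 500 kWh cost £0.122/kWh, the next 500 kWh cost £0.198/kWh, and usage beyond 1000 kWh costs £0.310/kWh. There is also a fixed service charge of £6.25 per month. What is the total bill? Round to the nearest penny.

£448.23

Usage = 68.2 kWh/day × 28 days = 1909.6 kWh
First 500 kWh × £0.122 = £61.00
Next 500 kWh × £0.198 = £99.00
Remaining 909.6 kWh × £0.310 = £281.98
Energy charge = £441.98; + service £6.25 = £448.23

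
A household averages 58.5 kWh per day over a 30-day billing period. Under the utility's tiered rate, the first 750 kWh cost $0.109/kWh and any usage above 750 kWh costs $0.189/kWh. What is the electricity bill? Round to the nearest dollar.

$272

Usage = 58.5 kWh/day × 30 days = 1755 kWh
First 750 kWh × $0.109 = $81.75
Remaining 1005 kWh × $0.189 = $189.94
Total = $271.69 ≈ $272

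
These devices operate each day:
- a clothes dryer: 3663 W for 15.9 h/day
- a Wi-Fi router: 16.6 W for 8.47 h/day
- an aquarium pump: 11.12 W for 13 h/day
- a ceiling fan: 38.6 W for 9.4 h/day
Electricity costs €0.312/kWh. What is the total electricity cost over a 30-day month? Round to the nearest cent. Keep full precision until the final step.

clothes dryer: 3663 W × 15.9 h × 30 d = 1,747,251 Wh = 1,747 kWh
Wi-Fi router: 16.6 W × 8.47 h × 30 d = 4,218 Wh = 4.218 kWh
aquarium pump: 11.12 W × 13 h × 30 d = 4,337 Wh = 4.337 kWh
ceiling fan: 38.6 W × 9.4 h × 30 d = 10,885 Wh = 10.89 kWh
Total energy = 1,747 + 4.218 + 4.337 + 10.89 = 1,767 kWh
Cost = 1,767 kWh × €0.312 = €551.21

€551.21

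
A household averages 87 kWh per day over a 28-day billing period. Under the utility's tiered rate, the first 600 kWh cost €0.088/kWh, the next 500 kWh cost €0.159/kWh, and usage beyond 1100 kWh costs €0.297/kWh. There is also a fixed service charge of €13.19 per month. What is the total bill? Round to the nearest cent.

€542.28

Usage = 87 kWh/day × 28 days = 2436 kWh
First 600 kWh × €0.088 = €52.80
Next 500 kWh × €0.159 = €79.50
Remaining 1336 kWh × €0.297 = €396.79
Energy charge = €529.09; + service €13.19 = €542.28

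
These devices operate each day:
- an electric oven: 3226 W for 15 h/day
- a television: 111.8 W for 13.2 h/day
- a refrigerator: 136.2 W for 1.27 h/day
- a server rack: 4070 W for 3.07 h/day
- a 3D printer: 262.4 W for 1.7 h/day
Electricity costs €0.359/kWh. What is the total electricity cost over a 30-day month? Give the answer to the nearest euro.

electric oven: 3226 W × 15 h × 30 d = 1,451,700 Wh = 1,452 kWh
television: 111.8 W × 13.2 h × 30 d = 44,273 Wh = 44.27 kWh
refrigerator: 136.2 W × 1.27 h × 30 d = 5,189 Wh = 5.189 kWh
server rack: 4070 W × 3.07 h × 30 d = 374,847 Wh = 374.8 kWh
3D printer: 262.4 W × 1.7 h × 30 d = 13,382 Wh = 13.38 kWh
Total energy = 1,452 + 44.27 + 5.189 + 374.8 + 13.38 = 1,889 kWh
Cost = 1,889 kWh × €0.359 = €678.29 ≈ €678

€678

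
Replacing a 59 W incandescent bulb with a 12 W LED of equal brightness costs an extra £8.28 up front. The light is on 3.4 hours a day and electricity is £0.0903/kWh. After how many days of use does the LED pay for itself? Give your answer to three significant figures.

574 days

Power saved = 59 − 12 = 47 W
Daily energy saved = 47 W × 3.4 h = 159.8 Wh = 0.1598 kWh
Daily savings = 0.1598 × £0.0903 = £0.0144
Payback = £8.28 / £0.0144 per day = 573.8 days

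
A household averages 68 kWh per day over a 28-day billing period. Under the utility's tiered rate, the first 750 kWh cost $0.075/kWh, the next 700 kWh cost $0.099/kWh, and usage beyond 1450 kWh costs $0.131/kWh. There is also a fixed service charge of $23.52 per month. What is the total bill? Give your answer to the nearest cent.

Usage = 68 kWh/day × 28 days = 1904 kWh
First 750 kWh × $0.075 = $56.25
Next 700 kWh × $0.099 = $69.30
Remaining 454 kWh × $0.131 = $59.47
Energy charge = $185.02; + service $23.52 = $208.54

$208.54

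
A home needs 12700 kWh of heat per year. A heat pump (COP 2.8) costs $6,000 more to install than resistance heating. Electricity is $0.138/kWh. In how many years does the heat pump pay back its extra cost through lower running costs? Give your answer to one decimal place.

5.3 years

Resistance: 12700 kWh × $0.138 = $1,752.60/yr
Heat pump: 12700 / 2.8 = 4536 kWh in → × $0.138 = $625.93/yr
Annual savings = $1,126.67
Payback = $6,000 / $1,126.67 = 5.33 years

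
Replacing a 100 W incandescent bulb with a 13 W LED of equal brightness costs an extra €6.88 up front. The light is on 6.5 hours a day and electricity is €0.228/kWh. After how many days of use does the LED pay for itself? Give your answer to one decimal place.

Power saved = 100 − 13 = 87 W
Daily energy saved = 87 W × 6.5 h = 565.5 Wh = 0.5655 kWh
Daily savings = 0.5655 × €0.228 = €0.1289
Payback = €6.88 / €0.1289 per day = 53.36 days

53.4 days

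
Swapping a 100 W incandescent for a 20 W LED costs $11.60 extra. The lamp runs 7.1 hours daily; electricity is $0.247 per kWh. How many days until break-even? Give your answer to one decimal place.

82.7 days

Power saved = 100 − 20 = 80 W
Daily energy saved = 80 W × 7.1 h = 568 Wh = 0.568 kWh
Daily savings = 0.568 × $0.247 = $0.1403
Payback = $11.60 / $0.1403 per day = 82.68 days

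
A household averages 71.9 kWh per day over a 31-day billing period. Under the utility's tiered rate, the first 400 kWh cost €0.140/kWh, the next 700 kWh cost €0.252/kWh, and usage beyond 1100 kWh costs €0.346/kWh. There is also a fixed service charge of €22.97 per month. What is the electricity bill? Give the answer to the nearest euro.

Usage = 71.9 kWh/day × 31 days = 2228.9 kWh
First 400 kWh × €0.140 = €56.00
Next 700 kWh × €0.252 = €176.40
Remaining 1128.9 kWh × €0.346 = €390.60
Energy charge = €623.00; + service €22.97 = €645.97 ≈ €646

€646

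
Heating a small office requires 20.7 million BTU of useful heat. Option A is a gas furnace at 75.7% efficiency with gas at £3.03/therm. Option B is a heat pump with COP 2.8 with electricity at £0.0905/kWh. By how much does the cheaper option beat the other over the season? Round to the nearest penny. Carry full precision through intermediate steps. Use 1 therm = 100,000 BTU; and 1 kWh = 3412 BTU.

Heat load = 20.7 × 10⁶ BTU = 20,700,000 BTU
Gas: input = 20,700,000 / 0.757 = 27,344,782 BTU = 273.4 therm → 273.4 × £3.03 = £828.55
Heat pump: 20,700,000 BTU / 3412 = 6,067 kWh heat; / 2.8 = 2,167 kWh in → × £0.0905 = £196.09
Difference = |£828.55 − £196.09| = £632.46

£632.46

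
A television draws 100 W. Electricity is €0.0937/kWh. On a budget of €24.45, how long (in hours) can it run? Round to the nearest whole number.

Energy budget = €24.45 / €0.0937 per kWh = 260.9 kWh = 260,939 Wh
Runtime = 260,939 Wh / 100 W = 2,609 h

2609 h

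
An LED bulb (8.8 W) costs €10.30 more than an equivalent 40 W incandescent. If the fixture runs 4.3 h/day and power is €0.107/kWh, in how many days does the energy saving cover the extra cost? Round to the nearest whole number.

Power saved = 40 − 8.8 = 31.2 W
Daily energy saved = 31.2 W × 4.3 h = 134.2 Wh = 0.13416 kWh
Daily savings = 0.13416 × €0.107 = €0.0144
Payback = €10.30 / €0.0144 per day = 717.5 days

718 days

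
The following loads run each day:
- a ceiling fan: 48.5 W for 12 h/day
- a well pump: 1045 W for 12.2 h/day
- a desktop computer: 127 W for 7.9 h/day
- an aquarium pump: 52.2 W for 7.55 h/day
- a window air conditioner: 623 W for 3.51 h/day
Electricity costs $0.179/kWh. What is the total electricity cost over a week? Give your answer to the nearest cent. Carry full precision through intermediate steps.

ceiling fan: 48.5 W × 12 h × 7 d = 4,074 Wh = 4.074 kWh
well pump: 1045 W × 12.2 h × 7 d = 89,243 Wh = 89.24 kWh
desktop computer: 127 W × 7.9 h × 7 d = 7,023 Wh = 7.023 kWh
aquarium pump: 52.2 W × 7.55 h × 7 d = 2,759 Wh = 2.759 kWh
window air conditioner: 623 W × 3.51 h × 7 d = 15,307 Wh = 15.31 kWh
Total energy = 4.074 + 89.24 + 7.023 + 2.759 + 15.31 = 118.4 kWh
Cost = 118.4 kWh × $0.179 = $21.19

$21.19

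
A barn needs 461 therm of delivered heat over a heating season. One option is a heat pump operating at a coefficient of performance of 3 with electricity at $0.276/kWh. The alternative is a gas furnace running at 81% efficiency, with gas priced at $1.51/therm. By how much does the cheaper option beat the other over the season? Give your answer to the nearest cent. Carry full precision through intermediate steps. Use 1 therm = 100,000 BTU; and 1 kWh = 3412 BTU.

Heat load = 461 therm × 100,000 = 46,100,000 BTU
Gas: input = 46,100,000 / 0.81 = 56,913,580 BTU = 569.1 therm → 569.1 × $1.51 = $859.40
Heat pump: 46,100,000 BTU / 3412 = 13,510 kWh heat; / 3 = 4,504 kWh in → × $0.276 = $1,243.02
Difference = |$859.40 − $1,243.02| = $383.63

$383.63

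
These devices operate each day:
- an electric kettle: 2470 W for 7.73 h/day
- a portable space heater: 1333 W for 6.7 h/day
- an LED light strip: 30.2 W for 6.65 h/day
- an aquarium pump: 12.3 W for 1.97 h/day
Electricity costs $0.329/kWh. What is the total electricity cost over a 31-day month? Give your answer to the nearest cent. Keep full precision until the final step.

$288.11

electric kettle: 2470 W × 7.73 h × 31 d = 591,886 Wh = 591.9 kWh
portable space heater: 1333 W × 6.7 h × 31 d = 276,864 Wh = 276.9 kWh
LED light strip: 30.2 W × 6.65 h × 31 d = 6,226 Wh = 6.226 kWh
aquarium pump: 12.3 W × 1.97 h × 31 d = 751 Wh = 0.7512 kWh
Total energy = 591.9 + 276.9 + 6.226 + 0.7512 = 875.7 kWh
Cost = 875.7 kWh × $0.329 = $288.11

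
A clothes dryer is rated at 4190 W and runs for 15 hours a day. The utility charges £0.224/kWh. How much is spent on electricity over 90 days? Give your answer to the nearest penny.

£1267.06

Energy = 4190 W × 15 h/day × 90 days = 5,656,500 Wh = 5,656 kWh
Cost = 5,656 kWh × £0.224/kWh = £1,267.06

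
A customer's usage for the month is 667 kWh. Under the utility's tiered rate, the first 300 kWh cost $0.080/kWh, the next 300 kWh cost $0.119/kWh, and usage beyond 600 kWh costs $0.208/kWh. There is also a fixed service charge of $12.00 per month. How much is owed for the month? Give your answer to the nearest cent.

$85.64

First 300 kWh × $0.080 = $24.00
Next 300 kWh × $0.119 = $35.70
Remaining 67 kWh × $0.208 = $13.94
Energy charge = $73.64; + service $12.00 = $85.64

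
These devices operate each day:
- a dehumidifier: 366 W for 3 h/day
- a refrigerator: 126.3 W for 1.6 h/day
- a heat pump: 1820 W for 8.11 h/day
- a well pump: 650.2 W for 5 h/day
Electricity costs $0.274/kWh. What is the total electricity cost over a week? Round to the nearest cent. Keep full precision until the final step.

dehumidifier: 366 W × 3 h × 7 d = 7,686 Wh = 7.686 kWh
refrigerator: 126.3 W × 1.6 h × 7 d = 1,415 Wh = 1.415 kWh
heat pump: 1820 W × 8.11 h × 7 d = 103,321 Wh = 103.3 kWh
well pump: 650.2 W × 5 h × 7 d = 22,757 Wh = 22.76 kWh
Total energy = 7.686 + 1.415 + 103.3 + 22.76 = 135.2 kWh
Cost = 135.2 kWh × $0.274 = $37.04

$37.04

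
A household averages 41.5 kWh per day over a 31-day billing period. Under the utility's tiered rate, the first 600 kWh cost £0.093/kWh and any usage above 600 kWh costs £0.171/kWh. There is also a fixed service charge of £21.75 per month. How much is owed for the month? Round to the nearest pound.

£195

Usage = 41.5 kWh/day × 31 days = 1286.5 kWh
First 600 kWh × £0.093 = £55.80
Remaining 686.5 kWh × £0.171 = £117.39
Energy charge = £173.19; + service £21.75 = £194.94 ≈ £195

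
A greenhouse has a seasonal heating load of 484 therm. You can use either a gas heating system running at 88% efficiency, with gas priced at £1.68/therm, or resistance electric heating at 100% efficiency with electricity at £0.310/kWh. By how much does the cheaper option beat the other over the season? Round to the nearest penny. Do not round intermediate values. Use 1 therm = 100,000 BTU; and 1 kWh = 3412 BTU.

£3473.42

Heat load = 484 therm × 100,000 = 48,400,000 BTU
Gas: input = 48,400,000 / 0.88 = 55,000,000 BTU = 550 therm → 550 × £1.68 = £924.00
Electric: 48,400,000 BTU / 3412 = 14,190 kWh → × £0.310 = £4,397.42
Difference = |£924.00 − £4,397.42| = £3,473.42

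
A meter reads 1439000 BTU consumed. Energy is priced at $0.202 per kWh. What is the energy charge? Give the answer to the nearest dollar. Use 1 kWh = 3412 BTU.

1439000 BTU × (0.00029308 kWh/BTU) = 421.7 kWh
Cost = 421.7 kWh × $0.202/kWh = $85.19 ≈ $85

$85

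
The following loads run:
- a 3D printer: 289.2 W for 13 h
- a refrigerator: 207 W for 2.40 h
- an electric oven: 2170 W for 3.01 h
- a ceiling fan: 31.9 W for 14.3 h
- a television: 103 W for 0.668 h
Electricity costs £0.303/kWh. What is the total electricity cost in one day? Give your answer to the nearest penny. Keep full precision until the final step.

3D printer: 289.2 W × 13 h = 3,760 Wh = 3.76 kWh
refrigerator: 207 W × 2.40 h = 497 Wh = 0.4968 kWh
electric oven: 2170 W × 3.01 h = 6,532 Wh = 6.532 kWh
ceiling fan: 31.9 W × 14.3 h = 456 Wh = 0.4562 kWh
television: 103 W × 0.668 h = 69 Wh = 0.0688 kWh
Total energy = 3.76 + 0.4968 + 6.532 + 0.4562 + 0.0688 = 11.31 kWh
Cost = 11.31 kWh × £0.303 = £3.43

£3.43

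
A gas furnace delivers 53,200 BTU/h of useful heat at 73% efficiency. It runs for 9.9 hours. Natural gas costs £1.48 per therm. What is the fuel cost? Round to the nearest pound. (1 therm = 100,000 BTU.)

Heat delivered = 53,200 BTU/h × 9.9 h = 526,680 BTU
Gas input = 526,680 / 0.73 = 721,479 BTU
= 721,479 / 100,000 = 7.215 therm
Cost = 7.215 × £1.48/therm = £10.68 ≈ £11

£11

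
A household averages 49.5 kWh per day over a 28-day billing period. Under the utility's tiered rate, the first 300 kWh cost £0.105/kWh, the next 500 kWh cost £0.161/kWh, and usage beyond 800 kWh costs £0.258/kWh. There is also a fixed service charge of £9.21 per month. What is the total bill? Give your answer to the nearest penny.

£272.40

Usage = 49.5 kWh/day × 28 days = 1386 kWh
First 300 kWh × £0.105 = £31.50
Next 500 kWh × £0.161 = £80.50
Remaining 586 kWh × £0.258 = £151.19
Energy charge = £263.19; + service £9.21 = £272.40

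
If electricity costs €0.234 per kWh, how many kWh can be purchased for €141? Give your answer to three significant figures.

€141 / €0.234 per kWh = 602.6 kWh

603 kWh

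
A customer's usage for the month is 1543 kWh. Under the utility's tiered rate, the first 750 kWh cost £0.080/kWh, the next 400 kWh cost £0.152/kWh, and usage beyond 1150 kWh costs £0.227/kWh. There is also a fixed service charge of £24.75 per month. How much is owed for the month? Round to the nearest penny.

£234.76

First 750 kWh × £0.080 = £60.00
Next 400 kWh × £0.152 = £60.80
Remaining 393 kWh × £0.227 = £89.21
Energy charge = £210.01; + service £24.75 = £234.76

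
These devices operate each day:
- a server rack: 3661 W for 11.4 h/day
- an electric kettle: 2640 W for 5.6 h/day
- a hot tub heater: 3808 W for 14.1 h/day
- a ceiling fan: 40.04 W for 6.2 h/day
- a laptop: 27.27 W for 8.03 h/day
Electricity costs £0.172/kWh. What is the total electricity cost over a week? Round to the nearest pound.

£133

server rack: 3661 W × 11.4 h × 7 d = 292,148 Wh = 292.1 kWh
electric kettle: 2640 W × 5.6 h × 7 d = 103,488 Wh = 103.5 kWh
hot tub heater: 3808 W × 14.1 h × 7 d = 375,850 Wh = 375.8 kWh
ceiling fan: 40.04 W × 6.2 h × 7 d = 1,738 Wh = 1.738 kWh
laptop: 27.27 W × 8.03 h × 7 d = 1,533 Wh = 1.533 kWh
Total energy = 292.1 + 103.5 + 375.8 + 1.738 + 1.533 = 774.8 kWh
Cost = 774.8 kWh × £0.172 = £133.26 ≈ £133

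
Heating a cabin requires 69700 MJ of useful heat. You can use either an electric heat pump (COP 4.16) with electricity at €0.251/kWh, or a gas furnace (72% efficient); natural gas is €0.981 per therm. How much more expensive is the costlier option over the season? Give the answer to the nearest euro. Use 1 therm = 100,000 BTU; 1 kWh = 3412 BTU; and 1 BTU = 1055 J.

€268

Heat load = 69700 MJ = 69,700,000,000 J / 1055 = 66,066,351 BTU
Gas: input = 66,066,351 / 0.72 = 91,758,820 BTU = 917.6 therm → 917.6 × €0.981 = €900.15
Heat pump: 66,066,351 BTU / 3412 = 19,360 kWh heat; / 4.16 = 4,655 kWh in → × €0.251 = €1,168.29
Difference = |€900.15 − €1,168.29| = €268.14 ≈ €268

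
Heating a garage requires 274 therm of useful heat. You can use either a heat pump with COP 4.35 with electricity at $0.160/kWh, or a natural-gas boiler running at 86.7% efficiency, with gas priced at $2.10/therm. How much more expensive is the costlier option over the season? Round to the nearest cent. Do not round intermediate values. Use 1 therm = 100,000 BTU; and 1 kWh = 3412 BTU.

$368.29

Heat load = 274 therm × 100,000 = 27,400,000 BTU
Gas: input = 27,400,000 / 0.867 = 31,603,230 BTU = 316 therm → 316 × $2.10 = $663.67
Heat pump: 27,400,000 BTU / 3412 = 8,030 kWh heat; / 4.35 = 1,846 kWh in → × $0.160 = $295.37
Difference = |$663.67 − $295.37| = $368.29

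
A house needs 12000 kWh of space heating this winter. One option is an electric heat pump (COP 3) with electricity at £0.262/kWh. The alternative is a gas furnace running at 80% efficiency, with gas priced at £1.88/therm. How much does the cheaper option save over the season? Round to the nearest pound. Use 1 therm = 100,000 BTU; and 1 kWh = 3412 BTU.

Heat load = 12000 kWh × 3412 = 40,944,000 BTU
Gas: input = 40,944,000 / 0.80 = 51,180,000 BTU = 511.8 therm → 511.8 × £1.88 = £962.18
Heat pump: 40,944,000 BTU / 3412 = 12,000 kWh heat; / 3 = 4,000 kWh in → × £0.262 = £1,048.00
Difference = |£962.18 − £1,048.00| = £85.82 ≈ £86

£86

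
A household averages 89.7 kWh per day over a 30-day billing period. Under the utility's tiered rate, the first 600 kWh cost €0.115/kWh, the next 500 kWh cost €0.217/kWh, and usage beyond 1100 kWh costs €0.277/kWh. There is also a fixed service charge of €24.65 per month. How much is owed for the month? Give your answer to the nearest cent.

€642.86

Usage = 89.7 kWh/day × 30 days = 2691 kWh
First 600 kWh × €0.115 = €69.00
Next 500 kWh × €0.217 = €108.50
Remaining 1591 kWh × €0.277 = €440.71
Energy charge = €618.21; + service €24.65 = €642.86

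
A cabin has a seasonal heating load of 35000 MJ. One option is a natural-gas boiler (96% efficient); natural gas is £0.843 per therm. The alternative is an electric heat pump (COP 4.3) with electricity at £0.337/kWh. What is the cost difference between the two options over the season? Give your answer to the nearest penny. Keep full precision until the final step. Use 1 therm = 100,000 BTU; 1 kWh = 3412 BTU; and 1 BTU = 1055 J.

£470.70

Heat load = 35000 MJ = 35,000,000,000 J / 1055 = 33,175,355 BTU
Gas: input = 33,175,355 / 0.960 = 34,557,662 BTU = 345.6 therm → 345.6 × £0.843 = £291.32
Heat pump: 33,175,355 BTU / 3412 = 9,723 kWh heat; / 4.3 = 2,261 kWh in → × £0.337 = £762.02
Difference = |£291.32 − £762.02| = £470.70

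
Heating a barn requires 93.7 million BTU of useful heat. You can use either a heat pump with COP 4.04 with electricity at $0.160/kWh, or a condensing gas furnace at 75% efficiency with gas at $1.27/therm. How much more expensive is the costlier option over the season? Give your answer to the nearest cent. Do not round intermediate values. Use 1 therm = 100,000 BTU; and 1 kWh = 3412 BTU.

Heat load = 93.7 × 10⁶ BTU = 93,700,000 BTU
Gas: input = 93,700,000 / 0.75 = 124,933,333 BTU = 1,249 therm → 1,249 × $1.27 = $1,586.65
Heat pump: 93,700,000 BTU / 3412 = 27,460 kWh heat; / 4.04 = 6,797 kWh in → × $0.160 = $1,087.60
Difference = |$1,586.65 − $1,087.60| = $499.05

$499.05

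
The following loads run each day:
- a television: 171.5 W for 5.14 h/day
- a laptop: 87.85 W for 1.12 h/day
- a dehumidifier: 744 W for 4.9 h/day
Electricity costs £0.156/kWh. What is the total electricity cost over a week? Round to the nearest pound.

£5

television: 171.5 W × 5.14 h × 7 d = 6,171 Wh = 6.171 kWh
laptop: 87.85 W × 1.12 h × 7 d = 689 Wh = 0.6887 kWh
dehumidifier: 744 W × 4.9 h × 7 d = 25,519 Wh = 25.52 kWh
Total energy = 6.171 + 0.6887 + 25.52 = 32.38 kWh
Cost = 32.38 kWh × £0.156 = £5.05 ≈ £5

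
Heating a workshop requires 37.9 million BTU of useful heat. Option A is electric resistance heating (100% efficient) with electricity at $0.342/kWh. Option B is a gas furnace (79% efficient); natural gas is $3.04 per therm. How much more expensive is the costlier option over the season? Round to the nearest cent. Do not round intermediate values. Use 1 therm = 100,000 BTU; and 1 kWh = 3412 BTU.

$2340.46

Heat load = 37.9 × 10⁶ BTU = 37,900,000 BTU
Gas: input = 37,900,000 / 0.79 = 47,974,684 BTU = 479.7 therm → 479.7 × $3.04 = $1,458.43
Electric: 37,900,000 BTU / 3412 = 11,110 kWh → × $0.342 = $3,798.89
Difference = |$1,458.43 − $3,798.89| = $2,340.46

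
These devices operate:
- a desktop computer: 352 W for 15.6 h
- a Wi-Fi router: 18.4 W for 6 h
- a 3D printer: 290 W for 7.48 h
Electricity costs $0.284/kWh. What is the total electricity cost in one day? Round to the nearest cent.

$2.21

desktop computer: 352 W × 15.6 h = 5,491 Wh = 5.491 kWh
Wi-Fi router: 18.4 W × 6 h = 110 Wh = 0.1104 kWh
3D printer: 290 W × 7.48 h = 2,169 Wh = 2.169 kWh
Total energy = 5.491 + 0.1104 + 2.169 = 7.771 kWh
Cost = 7.771 kWh × $0.284 = $2.21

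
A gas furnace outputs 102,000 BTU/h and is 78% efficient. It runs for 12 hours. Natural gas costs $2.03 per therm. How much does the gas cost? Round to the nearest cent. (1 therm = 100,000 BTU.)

$31.86

Heat delivered = 102,000 BTU/h × 12 h = 1,224,000 BTU
Gas input = 1,224,000 / 0.78 = 1,569,231 BTU
= 1,569,231 / 100,000 = 15.69 therm
Cost = 15.69 × $2.03/therm = $31.86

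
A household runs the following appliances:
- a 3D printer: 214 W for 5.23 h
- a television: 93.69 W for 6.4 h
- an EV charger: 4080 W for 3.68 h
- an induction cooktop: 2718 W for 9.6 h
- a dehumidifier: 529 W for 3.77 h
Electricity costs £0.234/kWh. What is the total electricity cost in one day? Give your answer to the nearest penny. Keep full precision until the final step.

3D printer: 214 W × 5.23 h = 1,119 Wh = 1.119 kWh
television: 93.69 W × 6.4 h = 600 Wh = 0.5996 kWh
EV charger: 4080 W × 3.68 h = 15,014 Wh = 15.01 kWh
induction cooktop: 2718 W × 9.6 h = 26,093 Wh = 26.09 kWh
dehumidifier: 529 W × 3.77 h = 1,994 Wh = 1.994 kWh
Total energy = 1.119 + 0.5996 + 15.01 + 26.09 + 1.994 = 44.82 kWh
Cost = 44.82 kWh × £0.234 = £10.49

£10.49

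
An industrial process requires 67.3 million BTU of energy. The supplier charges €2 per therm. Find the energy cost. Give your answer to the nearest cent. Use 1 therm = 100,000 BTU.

67.3 million BTU × (10 therm/million BTU) = 673 therm
Cost = 673 therm × €2/therm = €1,346.00

€1346.00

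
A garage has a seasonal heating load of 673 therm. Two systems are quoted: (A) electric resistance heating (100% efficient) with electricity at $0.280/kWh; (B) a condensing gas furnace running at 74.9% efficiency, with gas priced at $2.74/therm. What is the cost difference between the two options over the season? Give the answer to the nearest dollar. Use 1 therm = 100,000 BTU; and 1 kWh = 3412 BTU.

$3061

Heat load = 673 therm × 100,000 = 67,300,000 BTU
Gas: input = 67,300,000 / 0.749 = 89,853,138 BTU = 898.5 therm → 898.5 × $2.74 = $2,461.98
Electric: 67,300,000 BTU / 3412 = 19,720 kWh → × $0.280 = $5,522.86
Difference = |$2,461.98 − $5,522.86| = $3,060.88 ≈ $3061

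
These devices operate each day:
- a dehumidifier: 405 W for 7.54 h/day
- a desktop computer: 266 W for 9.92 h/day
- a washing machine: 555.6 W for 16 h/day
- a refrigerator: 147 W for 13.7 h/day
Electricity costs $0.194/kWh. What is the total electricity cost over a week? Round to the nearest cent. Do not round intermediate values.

dehumidifier: 405 W × 7.54 h × 7 d = 21,376 Wh = 21.38 kWh
desktop computer: 266 W × 9.92 h × 7 d = 18,471 Wh = 18.47 kWh
washing machine: 555.6 W × 16 h × 7 d = 62,227 Wh = 62.23 kWh
refrigerator: 147 W × 13.7 h × 7 d = 14,097 Wh = 14.1 kWh
Total energy = 21.38 + 18.47 + 62.23 + 14.1 = 116.2 kWh
Cost = 116.2 kWh × $0.194 = $22.54

$22.54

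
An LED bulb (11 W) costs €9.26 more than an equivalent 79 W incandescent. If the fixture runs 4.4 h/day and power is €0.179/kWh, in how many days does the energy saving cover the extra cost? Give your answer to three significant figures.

173 days

Power saved = 79 − 11 = 68 W
Daily energy saved = 68 W × 4.4 h = 299.2 Wh = 0.2992 kWh
Daily savings = 0.2992 × €0.179 = €0.0536
Payback = €9.26 / €0.0536 per day = 172.9 days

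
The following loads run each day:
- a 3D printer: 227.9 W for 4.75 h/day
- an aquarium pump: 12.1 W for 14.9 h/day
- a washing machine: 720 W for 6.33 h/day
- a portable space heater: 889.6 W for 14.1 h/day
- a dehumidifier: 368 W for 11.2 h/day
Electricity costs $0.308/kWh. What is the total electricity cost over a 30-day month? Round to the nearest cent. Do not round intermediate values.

3D printer: 227.9 W × 4.75 h × 30 d = 32,476 Wh = 32.48 kWh
aquarium pump: 12.1 W × 14.9 h × 30 d = 5,409 Wh = 5.409 kWh
washing machine: 720 W × 6.33 h × 30 d = 136,728 Wh = 136.7 kWh
portable space heater: 889.6 W × 14.1 h × 30 d = 376,301 Wh = 376.3 kWh
dehumidifier: 368 W × 11.2 h × 30 d = 123,648 Wh = 123.6 kWh
Total energy = 32.48 + 5.409 + 136.7 + 376.3 + 123.6 = 674.6 kWh
Cost = 674.6 kWh × $0.308 = $207.76

$207.76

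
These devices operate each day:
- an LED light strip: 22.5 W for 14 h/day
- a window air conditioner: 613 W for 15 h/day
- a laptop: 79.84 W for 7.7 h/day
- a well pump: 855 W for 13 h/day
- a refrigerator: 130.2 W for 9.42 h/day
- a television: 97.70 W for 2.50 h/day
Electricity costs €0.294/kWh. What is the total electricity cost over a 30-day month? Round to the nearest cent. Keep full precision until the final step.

€200.31

LED light strip: 22.5 W × 14 h × 30 d = 9,450 Wh = 9.45 kWh
window air conditioner: 613 W × 15 h × 30 d = 275,850 Wh = 275.9 kWh
laptop: 79.84 W × 7.7 h × 30 d = 18,443 Wh = 18.44 kWh
well pump: 855 W × 13 h × 30 d = 333,450 Wh = 333.4 kWh
refrigerator: 130.2 W × 9.42 h × 30 d = 36,795 Wh = 36.79 kWh
television: 97.70 W × 2.50 h × 30 d = 7,328 Wh = 7.327 kWh
Total energy = 9.45 + 275.9 + 18.44 + 333.4 + 36.79 + 7.327 = 681.3 kWh
Cost = 681.3 kWh × €0.294 = €200.31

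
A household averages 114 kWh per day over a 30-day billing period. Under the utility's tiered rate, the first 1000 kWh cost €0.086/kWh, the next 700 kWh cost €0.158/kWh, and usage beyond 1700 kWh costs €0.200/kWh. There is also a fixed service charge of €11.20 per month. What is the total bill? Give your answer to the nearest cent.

€551.80

Usage = 114 kWh/day × 30 days = 3420 kWh
First 1000 kWh × €0.086 = €86.00
Next 700 kWh × €0.158 = €110.60
Remaining 1720 kWh × €0.200 = €344.00
Energy charge = €540.60; + service €11.20 = €551.80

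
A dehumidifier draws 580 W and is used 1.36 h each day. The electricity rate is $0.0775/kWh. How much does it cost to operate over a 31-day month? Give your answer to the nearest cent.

$1.90

Energy = 580 W × 1.36 h/day × 31 days = 24,453 Wh = 24.45 kWh
Cost = 24.45 kWh × $0.0775/kWh = $1.90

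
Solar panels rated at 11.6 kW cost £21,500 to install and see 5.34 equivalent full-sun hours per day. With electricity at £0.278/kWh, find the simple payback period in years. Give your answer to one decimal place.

Daily generation = 11.6 kW × 5.34 h = 61.94 kWh
Annual generation = 61.94 × 365 = 22610 kWh
Annual savings = 22610 × £0.278 = £6,285.46
Payback = £21,500 / £6,285.46 = 3.42 years

3.4 years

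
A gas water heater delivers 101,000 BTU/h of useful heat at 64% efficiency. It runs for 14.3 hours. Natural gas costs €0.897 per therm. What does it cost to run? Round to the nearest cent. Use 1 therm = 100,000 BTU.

€20.24

Heat delivered = 101,000 BTU/h × 14.3 h = 1,444,300 BTU
Gas input = 1,444,300 / 0.64 = 2,256,719 BTU
= 2,256,719 / 100,000 = 22.57 therm
Cost = 22.57 × €0.897/therm = €20.24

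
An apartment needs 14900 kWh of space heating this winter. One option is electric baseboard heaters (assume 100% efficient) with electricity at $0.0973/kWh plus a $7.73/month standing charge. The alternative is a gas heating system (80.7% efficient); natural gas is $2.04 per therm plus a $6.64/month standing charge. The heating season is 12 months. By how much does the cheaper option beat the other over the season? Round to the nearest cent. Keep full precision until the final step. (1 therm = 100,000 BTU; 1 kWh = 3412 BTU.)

$177.71

Heat load = 14900 kWh × 3412 = 50,838,800 BTU
Gas: input = 50,838,800 / 0.807 = 62,997,274 BTU = 630 therm → 630 × $2.04 = $1,285.14; + 12 × $6.64 standing = $1,364.82
Electric: 50,838,800 BTU / 3412 = 14,900 kWh → × $0.0973 = $1,449.77; + 12 × $7.73 standing = $1,542.53
Difference = |$1,364.82 − $1,542.53| = $177.71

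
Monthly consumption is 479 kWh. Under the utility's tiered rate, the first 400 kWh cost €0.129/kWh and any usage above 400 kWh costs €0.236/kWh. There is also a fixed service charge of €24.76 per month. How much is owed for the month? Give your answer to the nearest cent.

First 400 kWh × €0.129 = €51.60
Remaining 79 kWh × €0.236 = €18.64
Energy charge = €70.24; + service €24.76 = €95.00

€95.00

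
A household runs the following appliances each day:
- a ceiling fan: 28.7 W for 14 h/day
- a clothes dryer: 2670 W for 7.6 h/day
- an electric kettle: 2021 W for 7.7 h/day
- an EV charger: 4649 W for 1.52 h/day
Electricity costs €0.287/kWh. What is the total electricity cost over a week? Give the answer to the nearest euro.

€87

ceiling fan: 28.7 W × 14 h × 7 d = 2,813 Wh = 2.813 kWh
clothes dryer: 2670 W × 7.6 h × 7 d = 142,044 Wh = 142 kWh
electric kettle: 2021 W × 7.7 h × 7 d = 108,932 Wh = 108.9 kWh
EV charger: 4649 W × 1.52 h × 7 d = 49,465 Wh = 49.47 kWh
Total energy = 2.813 + 142 + 108.9 + 49.47 = 303.3 kWh
Cost = 303.3 kWh × €0.287 = €87.03 ≈ €87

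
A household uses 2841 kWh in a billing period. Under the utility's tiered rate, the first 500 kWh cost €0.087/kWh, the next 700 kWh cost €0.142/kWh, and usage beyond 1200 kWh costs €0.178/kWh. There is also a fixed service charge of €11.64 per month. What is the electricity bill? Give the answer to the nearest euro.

€447

First 500 kWh × €0.087 = €43.50
Next 700 kWh × €0.142 = €99.40
Remaining 1641 kWh × €0.178 = €292.10
Energy charge = €435.00; + service €11.64 = €446.64 ≈ €447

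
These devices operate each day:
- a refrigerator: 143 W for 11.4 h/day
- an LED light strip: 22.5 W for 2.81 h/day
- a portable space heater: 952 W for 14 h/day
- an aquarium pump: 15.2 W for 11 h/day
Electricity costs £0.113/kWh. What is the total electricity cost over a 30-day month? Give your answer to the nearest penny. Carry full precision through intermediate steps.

£51.49

refrigerator: 143 W × 11.4 h × 30 d = 48,906 Wh = 48.91 kWh
LED light strip: 22.5 W × 2.81 h × 30 d = 1,897 Wh = 1.897 kWh
portable space heater: 952 W × 14 h × 30 d = 399,840 Wh = 399.8 kWh
aquarium pump: 15.2 W × 11 h × 30 d = 5,016 Wh = 5.016 kWh
Total energy = 48.91 + 1.897 + 399.8 + 5.016 = 455.7 kWh
Cost = 455.7 kWh × £0.113 = £51.49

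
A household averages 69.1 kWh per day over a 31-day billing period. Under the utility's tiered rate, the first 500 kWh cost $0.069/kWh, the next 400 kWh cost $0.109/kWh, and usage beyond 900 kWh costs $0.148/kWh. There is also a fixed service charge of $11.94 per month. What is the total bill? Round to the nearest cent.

Usage = 69.1 kWh/day × 31 days = 2142.1 kWh
First 500 kWh × $0.069 = $34.50
Next 400 kWh × $0.109 = $43.60
Remaining 1242.1 kWh × $0.148 = $183.83
Energy charge = $261.93; + service $11.94 = $273.87

$273.87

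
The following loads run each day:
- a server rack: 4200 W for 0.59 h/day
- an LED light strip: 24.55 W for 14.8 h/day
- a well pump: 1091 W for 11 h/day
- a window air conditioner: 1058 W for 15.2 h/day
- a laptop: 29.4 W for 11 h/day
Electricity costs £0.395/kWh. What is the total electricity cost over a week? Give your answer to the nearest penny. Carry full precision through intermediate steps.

server rack: 4200 W × 0.59 h × 7 d = 17,346 Wh = 17.35 kWh
LED light strip: 24.55 W × 14.8 h × 7 d = 2,543 Wh = 2.543 kWh
well pump: 1091 W × 11 h × 7 d = 84,007 Wh = 84.01 kWh
window air conditioner: 1058 W × 15.2 h × 7 d = 112,571 Wh = 112.6 kWh
laptop: 29.4 W × 11 h × 7 d = 2,264 Wh = 2.264 kWh
Total energy = 17.35 + 2.543 + 84.01 + 112.6 + 2.264 = 218.7 kWh
Cost = 218.7 kWh × £0.395 = £86.40

£86.40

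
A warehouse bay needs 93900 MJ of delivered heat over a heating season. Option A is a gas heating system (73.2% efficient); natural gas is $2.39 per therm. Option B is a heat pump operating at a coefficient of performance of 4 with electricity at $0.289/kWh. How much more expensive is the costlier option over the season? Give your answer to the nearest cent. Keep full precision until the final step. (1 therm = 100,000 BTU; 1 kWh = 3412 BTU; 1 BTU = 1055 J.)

$1021.33

Heat load = 93900 MJ = 93,900,000,000 J / 1055 = 89,004,739 BTU
Gas: input = 89,004,739 / 0.732 = 121,591,174 BTU = 1,216 therm → 1,216 × $2.39 = $2,906.03
Heat pump: 89,004,739 BTU / 3412 = 26,090 kWh heat; / 4 = 6,521 kWh in → × $0.289 = $1,884.70
Difference = |$2,906.03 − $1,884.70| = $1,021.33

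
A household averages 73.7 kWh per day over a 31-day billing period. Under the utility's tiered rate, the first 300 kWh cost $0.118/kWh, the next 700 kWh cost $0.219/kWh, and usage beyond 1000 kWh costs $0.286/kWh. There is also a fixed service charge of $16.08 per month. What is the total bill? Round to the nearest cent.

$572.20

Usage = 73.7 kWh/day × 31 days = 2284.7 kWh
First 300 kWh × $0.118 = $35.40
Next 700 kWh × $0.219 = $153.30
Remaining 1284.7 kWh × $0.286 = $367.42
Energy charge = $556.12; + service $16.08 = $572.20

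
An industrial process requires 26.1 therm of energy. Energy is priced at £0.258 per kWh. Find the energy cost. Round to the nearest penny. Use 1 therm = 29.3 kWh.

£197.30

26.1 therm × (29.3 kWh/therm) = 764.7 kWh
Cost = 764.7 kWh × £0.258/kWh = £197.30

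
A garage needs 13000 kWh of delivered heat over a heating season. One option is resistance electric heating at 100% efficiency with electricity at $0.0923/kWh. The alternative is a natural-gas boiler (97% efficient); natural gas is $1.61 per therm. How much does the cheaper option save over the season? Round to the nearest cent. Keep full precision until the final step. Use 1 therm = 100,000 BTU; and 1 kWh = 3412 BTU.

$463.68

Heat load = 13000 kWh × 3412 = 44,356,000 BTU
Gas: input = 44,356,000 / 0.97 = 45,727,835 BTU = 457.3 therm → 457.3 × $1.61 = $736.22
Electric: 44,356,000 BTU / 3412 = 13,000 kWh → × $0.0923 = $1,199.90
Difference = |$736.22 − $1,199.90| = $463.68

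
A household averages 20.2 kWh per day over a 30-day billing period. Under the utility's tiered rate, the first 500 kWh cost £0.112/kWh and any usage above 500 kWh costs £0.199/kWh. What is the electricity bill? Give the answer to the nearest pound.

Usage = 20.2 kWh/day × 30 days = 606 kWh
First 500 kWh × £0.112 = £56.00
Remaining 106 kWh × £0.199 = £21.09
Total = £77.09 ≈ £77

£77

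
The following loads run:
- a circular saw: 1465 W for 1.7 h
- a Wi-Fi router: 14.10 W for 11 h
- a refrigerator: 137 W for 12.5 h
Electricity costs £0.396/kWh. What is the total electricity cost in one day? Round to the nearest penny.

£1.73

circular saw: 1465 W × 1.7 h = 2,490 Wh = 2.49 kWh
Wi-Fi router: 14.10 W × 11 h = 155 Wh = 0.1551 kWh
refrigerator: 137 W × 12.5 h = 1,712 Wh = 1.712 kWh
Total energy = 2.49 + 0.1551 + 1.712 = 4.358 kWh
Cost = 4.358 kWh × £0.396 = £1.73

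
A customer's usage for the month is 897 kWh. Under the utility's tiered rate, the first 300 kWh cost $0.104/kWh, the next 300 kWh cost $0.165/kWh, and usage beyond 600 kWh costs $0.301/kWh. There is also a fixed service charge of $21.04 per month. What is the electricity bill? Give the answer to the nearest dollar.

$191

First 300 kWh × $0.104 = $31.20
Next 300 kWh × $0.165 = $49.50
Remaining 297 kWh × $0.301 = $89.40
Energy charge = $170.10; + service $21.04 = $191.14 ≈ $191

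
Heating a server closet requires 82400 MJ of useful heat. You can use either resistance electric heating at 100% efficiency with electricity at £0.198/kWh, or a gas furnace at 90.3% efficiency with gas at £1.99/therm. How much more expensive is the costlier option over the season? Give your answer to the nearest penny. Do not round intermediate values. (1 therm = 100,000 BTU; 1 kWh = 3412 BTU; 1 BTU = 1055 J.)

Heat load = 82400 MJ = 82,400,000,000 J / 1055 = 78,104,265 BTU
Gas: input = 78,104,265 / 0.903 = 86,494,203 BTU = 864.9 therm → 864.9 × £1.99 = £1,721.23
Electric: 78,104,265 BTU / 3412 = 22,890 kWh → × £0.198 = £4,532.43
Difference = |£1,721.23 − £4,532.43| = £2,811.19

£2811.19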